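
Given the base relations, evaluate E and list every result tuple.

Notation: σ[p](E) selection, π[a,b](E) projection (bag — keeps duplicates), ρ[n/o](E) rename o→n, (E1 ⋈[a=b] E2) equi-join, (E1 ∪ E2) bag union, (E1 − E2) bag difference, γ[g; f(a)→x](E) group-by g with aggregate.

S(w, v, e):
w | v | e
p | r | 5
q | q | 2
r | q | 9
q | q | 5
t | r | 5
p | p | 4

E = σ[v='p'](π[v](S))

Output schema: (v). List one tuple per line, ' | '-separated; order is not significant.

Per-node cardinality:
  S → 6
  π[v](S) → 6
  σ[v='p'](π[v](S)) → 1

== RESULT ==
v
p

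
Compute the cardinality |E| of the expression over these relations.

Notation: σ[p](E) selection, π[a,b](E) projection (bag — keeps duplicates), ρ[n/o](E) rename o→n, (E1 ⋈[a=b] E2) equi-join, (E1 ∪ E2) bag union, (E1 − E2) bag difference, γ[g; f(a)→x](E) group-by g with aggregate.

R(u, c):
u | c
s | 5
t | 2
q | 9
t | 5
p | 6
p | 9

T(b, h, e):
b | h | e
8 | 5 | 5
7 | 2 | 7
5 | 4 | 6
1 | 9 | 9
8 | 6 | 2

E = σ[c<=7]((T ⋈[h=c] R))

Row counts bottom-up:
  T → 5
  R → 6
  (T ⋈[h=c] R) → 6
  σ[c<=7]((T ⋈[h=c] R)) → 4

|E| = 4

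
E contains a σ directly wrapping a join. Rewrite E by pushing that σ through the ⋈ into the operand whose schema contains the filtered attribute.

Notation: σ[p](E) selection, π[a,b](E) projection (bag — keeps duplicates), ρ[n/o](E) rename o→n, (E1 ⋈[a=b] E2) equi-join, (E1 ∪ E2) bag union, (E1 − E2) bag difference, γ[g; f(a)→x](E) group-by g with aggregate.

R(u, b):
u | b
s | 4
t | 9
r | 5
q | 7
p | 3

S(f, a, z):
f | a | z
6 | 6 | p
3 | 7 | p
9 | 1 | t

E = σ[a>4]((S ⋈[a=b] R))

σ filters on a, owned by the left side.
E' = (σ[a>4](S) ⋈[a=b] R)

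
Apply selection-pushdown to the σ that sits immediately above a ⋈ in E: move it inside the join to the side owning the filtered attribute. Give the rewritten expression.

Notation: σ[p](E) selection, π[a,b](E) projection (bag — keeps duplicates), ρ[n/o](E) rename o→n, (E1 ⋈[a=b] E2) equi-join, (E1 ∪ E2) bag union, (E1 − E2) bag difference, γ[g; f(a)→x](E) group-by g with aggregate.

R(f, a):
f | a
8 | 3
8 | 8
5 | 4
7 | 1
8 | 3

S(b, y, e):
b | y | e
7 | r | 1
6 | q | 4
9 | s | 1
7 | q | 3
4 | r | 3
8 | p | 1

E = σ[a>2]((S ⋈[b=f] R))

σ filters on a, owned by the right side.
E' = (S ⋈[b=f] σ[a>2](R))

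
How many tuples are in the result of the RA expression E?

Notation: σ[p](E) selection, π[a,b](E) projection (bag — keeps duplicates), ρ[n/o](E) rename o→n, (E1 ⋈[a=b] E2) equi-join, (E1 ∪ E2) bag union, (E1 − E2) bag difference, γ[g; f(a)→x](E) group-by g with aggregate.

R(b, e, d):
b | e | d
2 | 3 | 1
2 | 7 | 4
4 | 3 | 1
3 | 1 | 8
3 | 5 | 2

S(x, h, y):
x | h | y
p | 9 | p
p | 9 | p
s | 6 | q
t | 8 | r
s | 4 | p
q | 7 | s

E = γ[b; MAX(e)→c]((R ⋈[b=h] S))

Stepwise |·|:
  R → 5
  S → 6
  (R ⋈[b=h] S) → 1
  γ[b; MAX(e)→c]((R ⋈[b=h] S)) → 1

|E| = 1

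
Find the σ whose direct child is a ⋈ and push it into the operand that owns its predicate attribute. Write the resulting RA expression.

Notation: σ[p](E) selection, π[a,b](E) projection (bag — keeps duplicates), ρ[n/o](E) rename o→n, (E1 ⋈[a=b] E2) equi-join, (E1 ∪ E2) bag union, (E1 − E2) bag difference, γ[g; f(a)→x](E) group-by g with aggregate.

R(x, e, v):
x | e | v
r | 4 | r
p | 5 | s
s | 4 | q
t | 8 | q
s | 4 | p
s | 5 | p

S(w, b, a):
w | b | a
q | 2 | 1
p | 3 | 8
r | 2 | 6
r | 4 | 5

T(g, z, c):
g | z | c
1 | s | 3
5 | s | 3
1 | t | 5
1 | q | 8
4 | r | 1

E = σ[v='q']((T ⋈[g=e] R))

σ filters on v, owned by the right side.
E' = (T ⋈[g=e] σ[v='q'](R))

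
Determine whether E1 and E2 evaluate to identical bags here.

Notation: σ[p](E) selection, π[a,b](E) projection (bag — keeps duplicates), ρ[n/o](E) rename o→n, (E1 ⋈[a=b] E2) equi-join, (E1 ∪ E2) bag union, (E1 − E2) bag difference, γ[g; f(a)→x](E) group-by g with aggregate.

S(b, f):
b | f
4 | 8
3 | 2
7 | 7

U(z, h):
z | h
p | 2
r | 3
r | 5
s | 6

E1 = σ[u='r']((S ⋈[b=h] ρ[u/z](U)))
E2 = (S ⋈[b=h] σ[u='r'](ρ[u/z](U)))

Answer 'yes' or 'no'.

E1 stepwise |·|:
  S → 3
  U → 4
  ρ[u/z](U) → 4
  (S ⋈[b=h] ρ[u/z](U)) → 1
  σ[u='r']((S ⋈[b=h] ρ[u/z](U))) → 1
E2 stepwise |·|:
  S → 3
  U → 4
  ρ[u/z](U) → 4
  σ[u='r'](ρ[u/z](U)) → 2
  (S ⋈[b=h] σ[u='r'](ρ[u/z](U))) → 1

E1 and E2 produce the same multiset:
b | f | u | h
3 | 2 | r | 3

yes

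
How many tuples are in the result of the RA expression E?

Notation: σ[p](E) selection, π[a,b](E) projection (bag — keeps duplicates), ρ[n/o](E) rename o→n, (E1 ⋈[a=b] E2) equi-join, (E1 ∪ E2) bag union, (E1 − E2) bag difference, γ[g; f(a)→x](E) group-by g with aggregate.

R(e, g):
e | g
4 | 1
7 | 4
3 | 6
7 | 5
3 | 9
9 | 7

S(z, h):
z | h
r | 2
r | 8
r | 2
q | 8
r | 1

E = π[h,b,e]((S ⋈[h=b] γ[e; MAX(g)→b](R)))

Stepwise |·|:
  S → 5
  R → 6
  γ[e; MAX(g)→b](R) → 4
  (S ⋈[h=b] γ[e; MAX(g)→b](R)) → 1
  π[h,b,e]((S ⋈[h=b] γ[e; MAX(g)→b](R))) → 1

|E| = 1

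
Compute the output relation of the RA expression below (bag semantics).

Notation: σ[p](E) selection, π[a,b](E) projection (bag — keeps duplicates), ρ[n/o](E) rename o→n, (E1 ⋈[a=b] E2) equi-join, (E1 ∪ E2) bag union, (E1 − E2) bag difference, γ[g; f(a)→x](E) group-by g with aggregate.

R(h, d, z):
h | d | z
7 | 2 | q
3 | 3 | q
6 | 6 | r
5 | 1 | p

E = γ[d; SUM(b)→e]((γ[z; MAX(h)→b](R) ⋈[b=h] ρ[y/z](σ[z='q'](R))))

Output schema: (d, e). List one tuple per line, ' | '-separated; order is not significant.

Per-node cardinality:
  R → 4
  γ[z; MAX(h)→b](R) → 3
  R → 4
  σ[z='q'](R) → 2
  ρ[y/z](σ[z='q'](R)) → 2
  (γ[z; MAX(h)→b](R) ⋈[b=h] ρ[y/z](σ[z='q'](R))) → 1
  γ[d; SUM(b)→e]((γ[z; MAX(h)→b](R) ⋈[b=h] ρ[y/z](σ[z='q'](R)))) → 1

== RESULT ==
d | e
2 | 7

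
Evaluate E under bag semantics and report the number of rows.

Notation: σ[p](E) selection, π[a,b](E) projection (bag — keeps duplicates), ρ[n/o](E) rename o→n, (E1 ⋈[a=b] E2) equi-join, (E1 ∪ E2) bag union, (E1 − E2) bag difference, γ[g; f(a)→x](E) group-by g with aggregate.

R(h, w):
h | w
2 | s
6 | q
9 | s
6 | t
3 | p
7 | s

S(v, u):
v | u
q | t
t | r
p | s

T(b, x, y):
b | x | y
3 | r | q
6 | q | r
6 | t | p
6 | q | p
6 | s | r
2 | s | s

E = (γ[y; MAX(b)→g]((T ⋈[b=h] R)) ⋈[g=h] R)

Stepwise |·|:
  T → 6
  R → 6
  (T ⋈[b=h] R) → 10
  γ[y; MAX(b)→g]((T ⋈[b=h] R)) → 4
  R → 6
  (γ[y; MAX(b)→g]((T ⋈[b=h] R)) ⋈[g=h] R) → 6

|E| = 6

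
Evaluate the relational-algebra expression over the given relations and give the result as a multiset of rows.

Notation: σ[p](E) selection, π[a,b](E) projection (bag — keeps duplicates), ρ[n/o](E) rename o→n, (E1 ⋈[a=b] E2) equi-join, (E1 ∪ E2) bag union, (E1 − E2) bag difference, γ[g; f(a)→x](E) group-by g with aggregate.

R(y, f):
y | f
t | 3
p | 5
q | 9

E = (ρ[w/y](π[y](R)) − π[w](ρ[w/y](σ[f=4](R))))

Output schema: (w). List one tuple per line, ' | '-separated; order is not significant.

Per-node cardinality:
  R → 3
  π[y](R) → 3
  ρ[w/y](π[y](R)) → 3
  R → 3
  σ[f=4](R) → 0
  ρ[w/y](σ[f=4](R)) → 0
  π[w](ρ[w/y](σ[f=4](R))) → 0
  (ρ[w/y](π[y](R)) − π[w](ρ[w/y](σ[f=4](R)))) → 3

== RESULT ==
w
p
q
t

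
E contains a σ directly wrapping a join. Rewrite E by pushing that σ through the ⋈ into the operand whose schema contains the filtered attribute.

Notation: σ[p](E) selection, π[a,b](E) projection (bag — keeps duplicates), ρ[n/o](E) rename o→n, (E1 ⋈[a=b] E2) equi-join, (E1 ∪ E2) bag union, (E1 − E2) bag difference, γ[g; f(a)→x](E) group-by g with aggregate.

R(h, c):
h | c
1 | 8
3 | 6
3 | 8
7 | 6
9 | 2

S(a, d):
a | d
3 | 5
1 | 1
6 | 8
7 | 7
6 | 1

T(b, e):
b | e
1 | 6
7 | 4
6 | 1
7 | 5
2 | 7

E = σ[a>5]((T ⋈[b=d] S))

σ filters on a, owned by the right side.
E' = (T ⋈[b=d] σ[a>5](S))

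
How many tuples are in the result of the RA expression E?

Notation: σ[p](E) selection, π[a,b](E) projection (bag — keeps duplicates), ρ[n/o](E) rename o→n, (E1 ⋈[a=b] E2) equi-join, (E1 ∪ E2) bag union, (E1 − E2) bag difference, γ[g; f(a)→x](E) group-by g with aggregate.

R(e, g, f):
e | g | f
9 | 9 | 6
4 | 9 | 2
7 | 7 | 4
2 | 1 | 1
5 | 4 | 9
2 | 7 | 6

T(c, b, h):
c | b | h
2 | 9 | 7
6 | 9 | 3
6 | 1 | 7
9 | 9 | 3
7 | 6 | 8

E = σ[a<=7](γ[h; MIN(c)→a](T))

Subexpression sizes:
  T → 5
  γ[h; MIN(c)→a](T) → 3
  σ[a<=7](γ[h; MIN(c)→a](T)) → 3

|E| = 3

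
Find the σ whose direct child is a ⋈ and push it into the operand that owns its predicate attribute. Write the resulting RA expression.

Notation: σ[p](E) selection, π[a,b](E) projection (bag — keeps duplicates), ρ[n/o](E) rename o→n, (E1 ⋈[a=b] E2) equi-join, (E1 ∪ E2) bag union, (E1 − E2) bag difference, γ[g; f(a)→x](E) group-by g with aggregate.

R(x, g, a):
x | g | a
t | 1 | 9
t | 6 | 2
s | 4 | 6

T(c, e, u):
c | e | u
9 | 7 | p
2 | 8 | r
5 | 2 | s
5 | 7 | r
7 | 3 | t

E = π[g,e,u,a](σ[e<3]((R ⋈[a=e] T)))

σ filters on e, owned by the right side.
E' = π[g,e,u,a]((R ⋈[a=e] σ[e<3](T)))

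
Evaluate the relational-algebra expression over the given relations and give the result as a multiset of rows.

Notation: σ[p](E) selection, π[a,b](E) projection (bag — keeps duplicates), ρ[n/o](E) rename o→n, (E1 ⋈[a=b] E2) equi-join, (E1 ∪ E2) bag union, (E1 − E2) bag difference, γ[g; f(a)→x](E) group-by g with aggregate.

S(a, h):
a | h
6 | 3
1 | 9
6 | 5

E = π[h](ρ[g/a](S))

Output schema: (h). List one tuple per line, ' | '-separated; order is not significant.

Stepwise |·|:
  S → 3
  ρ[g/a](S) → 3
  π[h](ρ[g/a](S)) → 3

== RESULT ==
h
3
5
9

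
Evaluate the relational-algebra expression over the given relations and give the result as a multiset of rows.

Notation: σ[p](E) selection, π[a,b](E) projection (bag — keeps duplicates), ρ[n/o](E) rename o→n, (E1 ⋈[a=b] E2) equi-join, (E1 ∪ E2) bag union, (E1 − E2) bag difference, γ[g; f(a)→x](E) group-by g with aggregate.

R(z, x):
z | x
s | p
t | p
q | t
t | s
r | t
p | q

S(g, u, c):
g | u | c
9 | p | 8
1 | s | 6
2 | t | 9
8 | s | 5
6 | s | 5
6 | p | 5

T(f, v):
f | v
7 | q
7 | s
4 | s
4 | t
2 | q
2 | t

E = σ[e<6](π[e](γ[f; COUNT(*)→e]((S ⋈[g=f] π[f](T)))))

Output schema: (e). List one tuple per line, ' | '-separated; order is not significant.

Row counts bottom-up:
  S → 6
  T → 6
  π[f](T) → 6
  (S ⋈[g=f] π[f](T)) → 2
  γ[f; COUNT(*)→e]((S ⋈[g=f] π[f](T))) → 1
  π[e](γ[f; COUNT(*)→e]((S ⋈[g=f] π[f](T)))) → 1
  σ[e<6](π[e](γ[f; COUNT(*)→e]((S ⋈[g=f] π[f](T))))) → 1

== RESULT ==
e
2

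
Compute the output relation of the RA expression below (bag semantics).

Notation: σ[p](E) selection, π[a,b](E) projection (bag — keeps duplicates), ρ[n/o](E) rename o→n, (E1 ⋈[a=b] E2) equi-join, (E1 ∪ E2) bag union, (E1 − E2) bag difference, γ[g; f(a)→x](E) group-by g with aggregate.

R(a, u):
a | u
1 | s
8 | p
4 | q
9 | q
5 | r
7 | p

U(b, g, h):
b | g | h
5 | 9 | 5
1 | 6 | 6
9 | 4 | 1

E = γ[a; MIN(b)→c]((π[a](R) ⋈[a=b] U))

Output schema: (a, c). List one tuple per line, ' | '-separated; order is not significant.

Subexpression sizes:
  R → 6
  π[a](R) → 6
  U → 3
  (π[a](R) ⋈[a=b] U) → 3
  γ[a; MIN(b)→c]((π[a](R) ⋈[a=b] U)) → 3

== RESULT ==
a | c
1 | 1
5 | 5
9 | 9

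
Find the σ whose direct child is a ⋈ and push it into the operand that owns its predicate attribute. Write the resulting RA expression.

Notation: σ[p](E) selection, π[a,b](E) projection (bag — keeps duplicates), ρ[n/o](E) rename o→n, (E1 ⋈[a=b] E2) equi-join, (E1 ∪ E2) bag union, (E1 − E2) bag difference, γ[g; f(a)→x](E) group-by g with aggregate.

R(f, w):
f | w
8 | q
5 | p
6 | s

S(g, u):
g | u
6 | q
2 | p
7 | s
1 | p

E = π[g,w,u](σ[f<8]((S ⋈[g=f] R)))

σ filters on f, owned by the right side.
E' = π[g,w,u]((S ⋈[g=f] σ[f<8](R)))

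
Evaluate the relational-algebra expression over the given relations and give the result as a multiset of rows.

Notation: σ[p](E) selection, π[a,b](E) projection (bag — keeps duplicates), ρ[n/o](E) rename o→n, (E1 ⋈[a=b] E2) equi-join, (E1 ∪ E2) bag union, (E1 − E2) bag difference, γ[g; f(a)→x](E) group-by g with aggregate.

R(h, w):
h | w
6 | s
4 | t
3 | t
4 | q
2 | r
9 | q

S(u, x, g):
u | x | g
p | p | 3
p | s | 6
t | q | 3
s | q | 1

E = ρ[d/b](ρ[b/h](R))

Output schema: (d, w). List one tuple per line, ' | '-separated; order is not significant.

Per-node cardinality:
  R → 6
  ρ[b/h](R) → 6
  ρ[d/b](ρ[b/h](R)) → 6

== RESULT ==
d | w
2 | r
3 | t
4 | q
4 | t
6 | s
9 | q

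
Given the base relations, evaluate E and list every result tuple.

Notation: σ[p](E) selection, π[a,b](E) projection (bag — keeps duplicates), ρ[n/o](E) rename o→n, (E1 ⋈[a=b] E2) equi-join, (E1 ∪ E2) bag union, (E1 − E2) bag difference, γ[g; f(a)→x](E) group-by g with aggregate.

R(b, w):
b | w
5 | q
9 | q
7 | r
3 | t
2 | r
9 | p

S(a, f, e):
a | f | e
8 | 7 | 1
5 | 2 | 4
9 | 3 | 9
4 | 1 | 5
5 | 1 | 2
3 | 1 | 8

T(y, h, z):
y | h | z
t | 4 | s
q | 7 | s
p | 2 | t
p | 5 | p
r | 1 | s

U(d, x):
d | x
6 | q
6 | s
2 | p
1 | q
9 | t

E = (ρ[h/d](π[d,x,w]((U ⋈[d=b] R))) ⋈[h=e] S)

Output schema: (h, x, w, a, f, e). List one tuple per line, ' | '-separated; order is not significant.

Per-node cardinality:
  U → 5
  R → 6
  (U ⋈[d=b] R) → 3
  π[d,x,w]((U ⋈[d=b] R)) → 3
  ρ[h/d](π[d,x,w]((U ⋈[d=b] R))) → 3
  S → 6
  (ρ[h/d](π[d,x,w]((U ⋈[d=b] R))) ⋈[h=e] S) → 3

== RESULT ==
h | x | w | a | f | e
2 | p | r | 5 | 1 | 2
9 | t | p | 9 | 3 | 9
9 | t | q | 9 | 3 | 9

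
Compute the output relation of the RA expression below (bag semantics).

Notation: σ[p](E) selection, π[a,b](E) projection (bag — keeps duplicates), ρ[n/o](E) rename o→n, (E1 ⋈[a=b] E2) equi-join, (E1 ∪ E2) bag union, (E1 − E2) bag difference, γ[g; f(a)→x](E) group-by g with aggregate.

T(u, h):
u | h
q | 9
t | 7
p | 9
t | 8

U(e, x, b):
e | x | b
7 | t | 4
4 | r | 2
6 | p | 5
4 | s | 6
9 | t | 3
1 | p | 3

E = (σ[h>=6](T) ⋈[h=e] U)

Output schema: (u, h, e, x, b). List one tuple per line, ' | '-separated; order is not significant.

Per-node cardinality:
  T → 4
  σ[h>=6](T) → 4
  U → 6
  (σ[h>=6](T) ⋈[h=e] U) → 3

== RESULT ==
u | h | e | x | b
p | 9 | 9 | t | 3
q | 9 | 9 | t | 3
t | 7 | 7 | t | 4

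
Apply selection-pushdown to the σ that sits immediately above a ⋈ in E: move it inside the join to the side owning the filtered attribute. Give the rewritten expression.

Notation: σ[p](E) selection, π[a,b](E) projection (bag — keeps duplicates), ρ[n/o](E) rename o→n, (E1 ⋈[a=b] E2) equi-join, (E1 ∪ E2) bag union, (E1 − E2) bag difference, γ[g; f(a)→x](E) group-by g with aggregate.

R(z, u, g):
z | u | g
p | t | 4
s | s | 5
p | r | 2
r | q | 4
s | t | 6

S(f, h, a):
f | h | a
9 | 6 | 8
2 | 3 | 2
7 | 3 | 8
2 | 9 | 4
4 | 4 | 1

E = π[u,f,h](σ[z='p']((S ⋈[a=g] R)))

σ filters on z, owned by the right side.
E' = π[u,f,h]((S ⋈[a=g] σ[z='p'](R)))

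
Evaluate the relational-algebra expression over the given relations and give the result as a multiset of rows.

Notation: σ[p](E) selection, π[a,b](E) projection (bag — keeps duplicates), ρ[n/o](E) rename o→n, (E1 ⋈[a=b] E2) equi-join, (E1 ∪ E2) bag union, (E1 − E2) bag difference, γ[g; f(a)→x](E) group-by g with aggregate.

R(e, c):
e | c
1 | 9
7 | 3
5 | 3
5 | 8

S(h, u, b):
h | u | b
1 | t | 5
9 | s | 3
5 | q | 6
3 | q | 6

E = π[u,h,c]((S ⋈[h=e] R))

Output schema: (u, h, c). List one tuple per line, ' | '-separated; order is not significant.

Stepwise |·|:
  S → 4
  R → 4
  (S ⋈[h=e] R) → 3
  π[u,h,c]((S ⋈[h=e] R)) → 3

== RESULT ==
u | h | c
q | 5 | 3
q | 5 | 8
t | 1 | 9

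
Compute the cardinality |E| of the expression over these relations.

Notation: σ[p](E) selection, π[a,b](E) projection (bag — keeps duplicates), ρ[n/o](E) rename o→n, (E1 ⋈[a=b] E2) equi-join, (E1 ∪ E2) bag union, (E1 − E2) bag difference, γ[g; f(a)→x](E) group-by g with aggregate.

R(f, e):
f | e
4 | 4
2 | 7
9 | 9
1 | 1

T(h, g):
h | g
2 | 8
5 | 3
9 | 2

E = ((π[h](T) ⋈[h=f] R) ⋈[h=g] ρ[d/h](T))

Per-node cardinality:
  T → 3
  π[h](T) → 3
  R → 4
  (π[h](T) ⋈[h=f] R) → 2
  T → 3
  ρ[d/h](T) → 3
  ((π[h](T) ⋈[h=f] R) ⋈[h=g] ρ[d/h](T)) → 1

|E| = 1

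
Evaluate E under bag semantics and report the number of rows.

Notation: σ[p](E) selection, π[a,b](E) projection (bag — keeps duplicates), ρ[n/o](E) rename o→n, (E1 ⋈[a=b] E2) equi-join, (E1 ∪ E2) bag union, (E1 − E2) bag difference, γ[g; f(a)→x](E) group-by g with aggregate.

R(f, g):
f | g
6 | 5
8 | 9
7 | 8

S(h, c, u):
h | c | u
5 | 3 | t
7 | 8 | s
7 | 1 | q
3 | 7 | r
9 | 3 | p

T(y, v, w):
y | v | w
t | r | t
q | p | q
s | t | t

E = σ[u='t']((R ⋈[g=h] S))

Per-node cardinality:
  R → 3
  S → 5
  (R ⋈[g=h] S) → 2
  σ[u='t']((R ⋈[g=h] S)) → 1

|E| = 1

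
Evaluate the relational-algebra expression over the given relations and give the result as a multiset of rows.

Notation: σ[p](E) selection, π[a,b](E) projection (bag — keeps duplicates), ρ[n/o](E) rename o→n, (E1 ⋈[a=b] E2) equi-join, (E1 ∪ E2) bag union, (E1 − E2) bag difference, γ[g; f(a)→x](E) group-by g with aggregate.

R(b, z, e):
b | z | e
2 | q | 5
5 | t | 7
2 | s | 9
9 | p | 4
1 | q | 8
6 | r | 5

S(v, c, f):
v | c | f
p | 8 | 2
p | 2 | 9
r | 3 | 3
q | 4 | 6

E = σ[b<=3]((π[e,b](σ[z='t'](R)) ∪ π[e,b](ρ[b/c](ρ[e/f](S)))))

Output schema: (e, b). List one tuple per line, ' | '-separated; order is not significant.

Per-node cardinality:
  R → 6
  σ[z='t'](R) → 1
  π[e,b](σ[z='t'](R)) → 1
  S → 4
  ρ[e/f](S) → 4
  ρ[b/c](ρ[e/f](S)) → 4
  π[e,b](ρ[b/c](ρ[e/f](S))) → 4
  (π[e,b](σ[z='t'](R)) ∪ π[e,b](ρ[b/c](ρ[e/f](S)))) → 5
  σ[b<=3]((π[e,b](σ[z='t'](R)) ∪ π[e,b](ρ[b/c](ρ[e/f](S))))) → 2

== RESULT ==
e | b
3 | 3
9 | 2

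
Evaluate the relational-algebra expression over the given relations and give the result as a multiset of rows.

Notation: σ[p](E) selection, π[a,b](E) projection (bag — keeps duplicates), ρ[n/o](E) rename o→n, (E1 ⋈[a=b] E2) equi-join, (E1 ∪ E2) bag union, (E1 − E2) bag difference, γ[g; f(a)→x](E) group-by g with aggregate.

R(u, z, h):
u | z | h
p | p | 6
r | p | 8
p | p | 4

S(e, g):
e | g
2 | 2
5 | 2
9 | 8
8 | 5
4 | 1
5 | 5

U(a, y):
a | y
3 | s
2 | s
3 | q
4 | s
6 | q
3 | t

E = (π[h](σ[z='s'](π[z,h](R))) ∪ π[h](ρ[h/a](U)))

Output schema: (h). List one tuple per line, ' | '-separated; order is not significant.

Row counts bottom-up:
  R → 3
  π[z,h](R) → 3
  σ[z='s'](π[z,h](R)) → 0
  π[h](σ[z='s'](π[z,h](R))) → 0
  U → 6
  ρ[h/a](U) → 6
  π[h](ρ[h/a](U)) → 6
  (π[h](σ[z='s'](π[z,h](R))) ∪ π[h](ρ[h/a](U))) → 6

== RESULT ==
h
2
3
3
3
4
6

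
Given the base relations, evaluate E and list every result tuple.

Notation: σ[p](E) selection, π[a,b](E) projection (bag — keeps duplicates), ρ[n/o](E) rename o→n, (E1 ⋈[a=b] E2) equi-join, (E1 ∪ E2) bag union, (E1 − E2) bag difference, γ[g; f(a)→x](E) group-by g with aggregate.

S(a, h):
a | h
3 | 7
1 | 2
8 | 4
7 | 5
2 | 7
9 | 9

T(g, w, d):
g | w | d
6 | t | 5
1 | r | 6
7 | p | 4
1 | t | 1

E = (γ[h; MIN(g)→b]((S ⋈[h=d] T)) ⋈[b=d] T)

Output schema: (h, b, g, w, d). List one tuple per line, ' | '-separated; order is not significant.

Row counts bottom-up:
  S → 6
  T → 4
  (S ⋈[h=d] T) → 2
  γ[h; MIN(g)→b]((S ⋈[h=d] T)) → 2
  T → 4
  (γ[h; MIN(g)→b]((S ⋈[h=d] T)) ⋈[b=d] T) → 1

== RESULT ==
h | b | g | w | d
5 | 6 | 1 | r | 6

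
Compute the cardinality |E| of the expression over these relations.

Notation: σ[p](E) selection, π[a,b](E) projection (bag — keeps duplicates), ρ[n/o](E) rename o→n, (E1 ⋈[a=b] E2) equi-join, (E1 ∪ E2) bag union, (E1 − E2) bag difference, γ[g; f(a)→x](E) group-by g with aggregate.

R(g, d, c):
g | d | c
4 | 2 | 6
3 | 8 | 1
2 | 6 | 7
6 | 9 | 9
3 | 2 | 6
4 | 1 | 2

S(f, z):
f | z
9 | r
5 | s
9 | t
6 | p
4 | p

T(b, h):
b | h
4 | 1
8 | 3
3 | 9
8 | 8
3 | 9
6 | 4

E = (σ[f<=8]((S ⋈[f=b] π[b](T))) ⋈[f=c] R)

Subexpression sizes:
  S → 5
  T → 6
  π[b](T) → 6
  (S ⋈[f=b] π[b](T)) → 2
  σ[f<=8]((S ⋈[f=b] π[b](T))) → 2
  R → 6
  (σ[f<=8]((S ⋈[f=b] π[b](T))) ⋈[f=c] R) → 2

|E| = 2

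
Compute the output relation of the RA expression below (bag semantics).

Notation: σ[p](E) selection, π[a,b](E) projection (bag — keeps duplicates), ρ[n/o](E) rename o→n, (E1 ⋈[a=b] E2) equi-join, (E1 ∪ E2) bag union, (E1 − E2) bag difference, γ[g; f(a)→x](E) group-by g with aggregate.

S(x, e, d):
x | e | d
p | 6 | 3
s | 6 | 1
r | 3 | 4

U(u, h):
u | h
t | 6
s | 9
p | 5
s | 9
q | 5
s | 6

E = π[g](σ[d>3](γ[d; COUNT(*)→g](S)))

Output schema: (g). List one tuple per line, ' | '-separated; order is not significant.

Per-node cardinality:
  S → 3
  γ[d; COUNT(*)→g](S) → 3
  σ[d>3](γ[d; COUNT(*)→g](S)) → 1
  π[g](σ[d>3](γ[d; COUNT(*)→g](S))) → 1

== RESULT ==
g
1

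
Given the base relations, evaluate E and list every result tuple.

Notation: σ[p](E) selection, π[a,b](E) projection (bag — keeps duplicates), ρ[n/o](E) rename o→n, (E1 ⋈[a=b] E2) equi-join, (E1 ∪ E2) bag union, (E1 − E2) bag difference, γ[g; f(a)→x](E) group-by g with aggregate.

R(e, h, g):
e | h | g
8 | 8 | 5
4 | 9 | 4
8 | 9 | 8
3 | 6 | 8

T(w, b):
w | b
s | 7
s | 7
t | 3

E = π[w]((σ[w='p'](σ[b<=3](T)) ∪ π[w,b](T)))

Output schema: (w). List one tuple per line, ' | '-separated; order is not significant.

Per-node cardinality:
  T → 3
  σ[b<=3](T) → 1
  σ[w='p'](σ[b<=3](T)) → 0
  T → 3
  π[w,b](T) → 3
  (σ[w='p'](σ[b<=3](T)) ∪ π[w,b](T)) → 3
  π[w]((σ[w='p'](σ[b<=3](T)) ∪ π[w,b](T))) → 3

== RESULT ==
w
s
s
t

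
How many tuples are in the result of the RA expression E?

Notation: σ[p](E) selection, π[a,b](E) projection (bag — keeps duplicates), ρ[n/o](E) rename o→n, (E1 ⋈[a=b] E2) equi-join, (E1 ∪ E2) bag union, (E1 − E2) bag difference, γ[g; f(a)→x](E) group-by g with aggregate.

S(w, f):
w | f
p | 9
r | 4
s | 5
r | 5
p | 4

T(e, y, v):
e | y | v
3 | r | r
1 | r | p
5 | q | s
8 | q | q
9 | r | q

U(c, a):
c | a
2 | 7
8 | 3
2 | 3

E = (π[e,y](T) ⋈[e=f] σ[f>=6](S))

Stepwise |·|:
  T → 5
  π[e,y](T) → 5
  S → 5
  σ[f>=6](S) → 1
  (π[e,y](T) ⋈[e=f] σ[f>=6](S)) → 1

|E| = 1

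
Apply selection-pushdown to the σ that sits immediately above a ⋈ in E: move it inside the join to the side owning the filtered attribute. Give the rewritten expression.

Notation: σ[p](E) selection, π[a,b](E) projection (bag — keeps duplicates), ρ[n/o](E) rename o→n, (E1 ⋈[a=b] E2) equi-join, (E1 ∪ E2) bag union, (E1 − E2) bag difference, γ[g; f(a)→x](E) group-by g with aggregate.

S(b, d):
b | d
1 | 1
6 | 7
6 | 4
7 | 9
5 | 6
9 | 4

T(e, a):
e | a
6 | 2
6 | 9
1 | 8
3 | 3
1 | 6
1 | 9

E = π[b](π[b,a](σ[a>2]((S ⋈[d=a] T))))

σ filters on a, owned by the right side.
E' = π[b](π[b,a]((S ⋈[d=a] σ[a>2](T))))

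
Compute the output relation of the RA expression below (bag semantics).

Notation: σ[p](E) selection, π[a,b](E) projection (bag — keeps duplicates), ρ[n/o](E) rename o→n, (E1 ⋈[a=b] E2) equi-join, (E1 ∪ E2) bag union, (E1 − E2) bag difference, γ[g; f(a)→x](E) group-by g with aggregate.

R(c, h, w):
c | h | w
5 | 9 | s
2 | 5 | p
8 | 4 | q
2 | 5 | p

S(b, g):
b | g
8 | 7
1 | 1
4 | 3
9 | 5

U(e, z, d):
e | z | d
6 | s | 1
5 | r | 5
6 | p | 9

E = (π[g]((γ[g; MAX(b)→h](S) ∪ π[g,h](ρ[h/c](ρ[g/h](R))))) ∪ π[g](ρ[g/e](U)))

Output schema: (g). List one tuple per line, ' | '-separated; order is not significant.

Stepwise |·|:
  S → 4
  γ[g; MAX(b)→h](S) → 4
  R → 4
  ρ[g/h](R) → 4
  ρ[h/c](ρ[g/h](R)) → 4
  π[g,h](ρ[h/c](ρ[g/h](R))) → 4
  (γ[g; MAX(b)→h](S) ∪ π[g,h](ρ[h/c](ρ[g/h](R)))) → 8
  π[g]((γ[g; MAX(b)→h](S) ∪ π[g,h](ρ[h/c](ρ[g/h](R))))) → 8
  U → 3
  ρ[g/e](U) → 3
  π[g](ρ[g/e](U)) → 3
  (π[g]((γ[g; MAX(b)→h](S) ∪ π[g,h](ρ[h/c](ρ[g/h](R))))) ∪ π[g](ρ[g/e](U))) → 11

== RESULT ==
g
1
3
4
5
5
5
5
6
6
7
9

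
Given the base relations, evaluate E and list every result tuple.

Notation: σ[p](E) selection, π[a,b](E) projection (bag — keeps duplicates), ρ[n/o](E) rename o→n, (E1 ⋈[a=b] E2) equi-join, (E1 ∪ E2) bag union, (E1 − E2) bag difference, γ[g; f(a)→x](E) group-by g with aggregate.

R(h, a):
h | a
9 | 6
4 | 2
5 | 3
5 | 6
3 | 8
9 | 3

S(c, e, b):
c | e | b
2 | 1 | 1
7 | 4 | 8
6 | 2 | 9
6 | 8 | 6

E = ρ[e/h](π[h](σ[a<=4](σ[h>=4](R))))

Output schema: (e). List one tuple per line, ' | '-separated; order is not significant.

Row counts bottom-up:
  R → 6
  σ[h>=4](R) → 5
  σ[a<=4](σ[h>=4](R)) → 3
  π[h](σ[a<=4](σ[h>=4](R))) → 3
  ρ[e/h](π[h](σ[a<=4](σ[h>=4](R)))) → 3

== RESULT ==
e
4
5
9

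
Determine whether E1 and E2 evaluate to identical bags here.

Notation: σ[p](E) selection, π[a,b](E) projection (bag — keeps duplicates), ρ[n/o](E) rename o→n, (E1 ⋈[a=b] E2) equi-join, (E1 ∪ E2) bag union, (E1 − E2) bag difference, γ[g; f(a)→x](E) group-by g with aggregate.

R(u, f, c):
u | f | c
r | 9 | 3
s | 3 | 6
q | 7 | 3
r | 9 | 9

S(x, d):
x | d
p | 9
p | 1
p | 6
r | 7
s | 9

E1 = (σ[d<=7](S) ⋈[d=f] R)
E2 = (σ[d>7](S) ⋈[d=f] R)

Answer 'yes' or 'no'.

E1 per-node cardinality:
  S → 5
  σ[d<=7](S) → 3
  R → 4
  (σ[d<=7](S) ⋈[d=f] R) → 1
E2 per-node cardinality:
  S → 5
  σ[d>7](S) → 2
  R → 4
  (σ[d>7](S) ⋈[d=f] R) → 4

E1 result:
x | d | u | f | c
r | 7 | q | 7 | 3
E2 result:
x | d | u | f | c
p | 9 | r | 9 | 3
p | 9 | r | 9 | 9
s | 9 | r | 9 | 3
s | 9 | r | 9 | 9
Witness: ('s', 9, 'r', 9, 3) appears 0× in E1 but 1× in E2.

no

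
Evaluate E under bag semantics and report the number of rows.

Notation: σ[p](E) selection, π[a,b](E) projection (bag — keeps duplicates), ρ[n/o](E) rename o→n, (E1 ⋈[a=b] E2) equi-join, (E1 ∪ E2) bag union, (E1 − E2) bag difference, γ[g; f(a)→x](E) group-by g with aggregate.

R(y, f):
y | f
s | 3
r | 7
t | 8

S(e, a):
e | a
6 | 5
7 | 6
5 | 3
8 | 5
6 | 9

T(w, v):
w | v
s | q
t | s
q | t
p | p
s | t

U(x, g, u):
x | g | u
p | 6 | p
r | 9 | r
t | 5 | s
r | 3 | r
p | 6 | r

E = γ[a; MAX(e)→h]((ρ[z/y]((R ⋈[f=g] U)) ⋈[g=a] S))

Per-node cardinality:
  R → 3
  U → 5
  (R ⋈[f=g] U) → 1
  ρ[z/y]((R ⋈[f=g] U)) → 1
  S → 5
  (ρ[z/y]((R ⋈[f=g] U)) ⋈[g=a] S) → 1
  γ[a; MAX(e)→h]((ρ[z/y]((R ⋈[f=g] U)) ⋈[g=a] S)) → 1

|E| = 1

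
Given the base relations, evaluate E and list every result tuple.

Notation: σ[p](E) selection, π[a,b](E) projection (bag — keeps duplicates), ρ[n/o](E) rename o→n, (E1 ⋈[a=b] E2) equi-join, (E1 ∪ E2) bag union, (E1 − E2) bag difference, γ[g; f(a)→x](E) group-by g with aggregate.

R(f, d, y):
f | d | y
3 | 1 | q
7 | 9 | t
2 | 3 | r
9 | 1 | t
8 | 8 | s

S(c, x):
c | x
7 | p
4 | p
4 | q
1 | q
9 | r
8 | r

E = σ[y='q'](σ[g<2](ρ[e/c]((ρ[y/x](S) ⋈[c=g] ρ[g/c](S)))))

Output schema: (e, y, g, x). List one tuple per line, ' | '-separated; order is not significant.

Subexpression sizes:
  S → 6
  ρ[y/x](S) → 6
  S → 6
  ρ[g/c](S) → 6
  (ρ[y/x](S) ⋈[c=g] ρ[g/c](S)) → 8
  ρ[e/c]((ρ[y/x](S) ⋈[c=g] ρ[g/c](S))) → 8
  σ[g<2](ρ[e/c]((ρ[y/x](S) ⋈[c=g] ρ[g/c](S)))) → 1
  σ[y='q'](σ[g<2](ρ[e/c]((ρ[y/x](S) ⋈[c=g] ρ[g/c](S))))) → 1

== RESULT ==
e | y | g | x
1 | q | 1 | q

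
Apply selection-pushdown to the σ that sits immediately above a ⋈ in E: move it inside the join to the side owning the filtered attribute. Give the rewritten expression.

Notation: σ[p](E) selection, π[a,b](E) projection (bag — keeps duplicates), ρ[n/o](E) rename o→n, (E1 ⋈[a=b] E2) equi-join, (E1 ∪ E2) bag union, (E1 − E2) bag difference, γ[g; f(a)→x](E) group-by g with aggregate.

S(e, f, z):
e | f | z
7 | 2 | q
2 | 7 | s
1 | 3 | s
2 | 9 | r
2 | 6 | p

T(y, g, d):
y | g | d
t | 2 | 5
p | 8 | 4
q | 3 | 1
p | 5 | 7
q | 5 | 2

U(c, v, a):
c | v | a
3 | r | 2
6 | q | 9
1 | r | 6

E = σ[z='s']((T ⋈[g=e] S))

σ filters on z, owned by the right side.
E' = (T ⋈[g=e] σ[z='s'](S))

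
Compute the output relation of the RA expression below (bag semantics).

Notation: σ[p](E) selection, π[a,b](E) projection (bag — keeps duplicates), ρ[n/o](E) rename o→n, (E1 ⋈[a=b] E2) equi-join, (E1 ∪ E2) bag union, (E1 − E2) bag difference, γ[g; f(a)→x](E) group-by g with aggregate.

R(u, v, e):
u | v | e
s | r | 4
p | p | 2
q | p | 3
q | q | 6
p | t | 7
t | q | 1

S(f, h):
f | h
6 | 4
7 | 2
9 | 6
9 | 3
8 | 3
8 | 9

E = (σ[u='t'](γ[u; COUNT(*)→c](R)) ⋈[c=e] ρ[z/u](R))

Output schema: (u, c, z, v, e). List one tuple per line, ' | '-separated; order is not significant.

Stepwise |·|:
  R → 6
  γ[u; COUNT(*)→c](R) → 4
  σ[u='t'](γ[u; COUNT(*)→c](R)) → 1
  R → 6
  ρ[z/u](R) → 6
  (σ[u='t'](γ[u; COUNT(*)→c](R)) ⋈[c=e] ρ[z/u](R)) → 1

== RESULT ==
u | c | z | v | e
t | 1 | t | q | 1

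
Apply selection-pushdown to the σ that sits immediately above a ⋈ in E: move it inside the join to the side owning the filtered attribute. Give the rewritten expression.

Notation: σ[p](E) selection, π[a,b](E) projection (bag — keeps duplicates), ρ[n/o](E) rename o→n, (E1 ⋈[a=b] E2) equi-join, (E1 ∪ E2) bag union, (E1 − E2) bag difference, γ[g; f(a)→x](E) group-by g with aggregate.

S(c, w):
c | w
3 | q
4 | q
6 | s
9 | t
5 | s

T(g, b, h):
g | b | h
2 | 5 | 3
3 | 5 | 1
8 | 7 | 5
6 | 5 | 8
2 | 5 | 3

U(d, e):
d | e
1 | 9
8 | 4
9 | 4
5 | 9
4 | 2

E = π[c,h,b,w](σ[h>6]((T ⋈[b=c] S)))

σ filters on h, owned by the left side.
E' = π[c,h,b,w]((σ[h>6](T) ⋈[b=c] S))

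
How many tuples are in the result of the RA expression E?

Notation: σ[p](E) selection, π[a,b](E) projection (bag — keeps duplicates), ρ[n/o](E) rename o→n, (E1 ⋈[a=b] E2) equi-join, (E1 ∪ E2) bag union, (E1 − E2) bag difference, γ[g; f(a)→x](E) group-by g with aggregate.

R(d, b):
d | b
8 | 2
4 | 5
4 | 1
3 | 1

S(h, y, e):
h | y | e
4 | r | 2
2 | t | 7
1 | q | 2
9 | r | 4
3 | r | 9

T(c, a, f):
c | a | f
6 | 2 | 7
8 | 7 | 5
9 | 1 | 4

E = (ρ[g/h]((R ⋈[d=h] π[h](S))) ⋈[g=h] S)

Stepwise |·|:
  R → 4
  S → 5
  π[h](S) → 5
  (R ⋈[d=h] π[h](S)) → 3
  ρ[g/h]((R ⋈[d=h] π[h](S))) → 3
  S → 5
  (ρ[g/h]((R ⋈[d=h] π[h](S))) ⋈[g=h] S) → 3

|E| = 3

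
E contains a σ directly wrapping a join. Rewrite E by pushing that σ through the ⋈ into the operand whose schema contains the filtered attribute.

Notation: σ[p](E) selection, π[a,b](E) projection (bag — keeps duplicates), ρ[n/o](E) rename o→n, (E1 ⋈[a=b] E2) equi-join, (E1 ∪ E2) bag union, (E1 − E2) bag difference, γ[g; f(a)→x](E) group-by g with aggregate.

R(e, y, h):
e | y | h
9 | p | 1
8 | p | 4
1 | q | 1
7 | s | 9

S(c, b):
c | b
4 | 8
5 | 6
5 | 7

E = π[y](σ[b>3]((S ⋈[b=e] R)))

σ filters on b, owned by the left side.
E' = π[y]((σ[b>3](S) ⋈[b=e] R))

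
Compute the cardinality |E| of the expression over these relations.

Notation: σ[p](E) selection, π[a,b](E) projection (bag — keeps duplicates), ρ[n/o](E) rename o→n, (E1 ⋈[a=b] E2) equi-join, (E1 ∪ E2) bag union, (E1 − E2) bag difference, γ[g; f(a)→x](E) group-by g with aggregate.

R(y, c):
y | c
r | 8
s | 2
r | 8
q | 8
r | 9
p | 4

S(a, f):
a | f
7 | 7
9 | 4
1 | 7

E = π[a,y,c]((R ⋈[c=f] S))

Stepwise |·|:
  R → 6
  S → 3
  (R ⋈[c=f] S) → 1
  π[a,y,c]((R ⋈[c=f] S)) → 1

|E| = 1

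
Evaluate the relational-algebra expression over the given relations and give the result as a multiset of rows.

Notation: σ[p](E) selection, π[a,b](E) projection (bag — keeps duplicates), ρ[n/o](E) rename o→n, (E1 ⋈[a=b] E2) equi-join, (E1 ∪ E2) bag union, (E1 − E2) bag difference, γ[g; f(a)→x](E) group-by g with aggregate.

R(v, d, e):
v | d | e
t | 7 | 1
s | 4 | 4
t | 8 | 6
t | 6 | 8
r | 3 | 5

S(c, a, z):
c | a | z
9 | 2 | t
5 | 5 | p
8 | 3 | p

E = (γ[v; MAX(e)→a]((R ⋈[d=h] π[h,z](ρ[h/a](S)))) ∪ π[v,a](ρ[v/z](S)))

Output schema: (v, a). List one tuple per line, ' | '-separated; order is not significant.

Per-node cardinality:
  R → 5
  S → 3
  ρ[h/a](S) → 3
  π[h,z](ρ[h/a](S)) → 3
  (R ⋈[d=h] π[h,z](ρ[h/a](S))) → 1
  γ[v; MAX(e)→a]((R ⋈[d=h] π[h,z](ρ[h/a](S)))) → 1
  S → 3
  ρ[v/z](S) → 3
  π[v,a](ρ[v/z](S)) → 3
  (γ[v; MAX(e)→a]((R ⋈[d=h] π[h,z](ρ[h/a](S)))) ∪ π[v,a](ρ[v/z](S))) → 4

== RESULT ==
v | a
p | 3
p | 5
r | 5
t | 2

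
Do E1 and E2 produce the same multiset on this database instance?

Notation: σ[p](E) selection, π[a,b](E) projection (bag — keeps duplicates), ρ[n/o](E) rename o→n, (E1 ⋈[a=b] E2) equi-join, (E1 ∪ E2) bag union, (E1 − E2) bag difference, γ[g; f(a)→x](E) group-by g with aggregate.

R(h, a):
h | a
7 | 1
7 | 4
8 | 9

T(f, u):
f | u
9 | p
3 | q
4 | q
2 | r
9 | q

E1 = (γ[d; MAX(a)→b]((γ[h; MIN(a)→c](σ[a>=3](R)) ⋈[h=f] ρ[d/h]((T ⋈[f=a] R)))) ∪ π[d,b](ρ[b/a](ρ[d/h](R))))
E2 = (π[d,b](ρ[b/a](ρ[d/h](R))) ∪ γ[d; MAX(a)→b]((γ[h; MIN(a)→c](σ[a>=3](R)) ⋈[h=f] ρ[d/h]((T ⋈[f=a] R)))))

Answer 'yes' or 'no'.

E1 stepwise |·|:
  R → 3
  σ[a>=3](R) → 2
  γ[h; MIN(a)→c](σ[a>=3](R)) → 2
  T → 5
  R → 3
  (T ⋈[f=a] R) → 3
  ρ[d/h]((T ⋈[f=a] R)) → 3
  (γ[h; MIN(a)→c](σ[a>=3](R)) ⋈[h=f] ρ[d/h]((T ⋈[f=a] R))) → 0
  γ[d; MAX(a)→b]((γ[h; MIN(a)→c](σ[a>=3](R)) ⋈[h=f] ρ[d/h]((T ⋈[f=a] R)))) → 0
  R → 3
  ρ[d/h](R) → 3
  ρ[b/a](ρ[d/h](R)) → 3
  π[d,b](ρ[b/a](ρ[d/h](R))) → 3
  (γ[d; MAX(a)→b]((γ[h; MIN(a)→c](σ[a>=3](R)) ⋈[h=f] ρ[d/h]((T ⋈[f=a] R)))) ∪ π[d,b](ρ[b/a](ρ[d/h](R)))) → 3
E2 stepwise |·|:
  R → 3
  ρ[d/h](R) → 3
  ρ[b/a](ρ[d/h](R)) → 3
  π[d,b](ρ[b/a](ρ[d/h](R))) → 3
  R → 3
  σ[a>=3](R) → 2
  γ[h; MIN(a)→c](σ[a>=3](R)) → 2
  T → 5
  R → 3
  (T ⋈[f=a] R) → 3
  ρ[d/h]((T ⋈[f=a] R)) → 3
  (γ[h; MIN(a)→c](σ[a>=3](R)) ⋈[h=f] ρ[d/h]((T ⋈[f=a] R))) → 0
  γ[d; MAX(a)→b]((γ[h; MIN(a)→c](σ[a>=3](R)) ⋈[h=f] ρ[d/h]((T ⋈[f=a] R)))) → 0
  (π[d,b](ρ[b/a](ρ[d/h](R))) ∪ γ[d; MAX(a)→b]((γ[h; MIN(a)→c](σ[a>=3](R)) ⋈[h=f] ρ[d/h]((T ⋈[f=a] R))))) → 3

E1 and E2 produce the same multiset:
d | b
7 | 1
7 | 4
8 | 9

yes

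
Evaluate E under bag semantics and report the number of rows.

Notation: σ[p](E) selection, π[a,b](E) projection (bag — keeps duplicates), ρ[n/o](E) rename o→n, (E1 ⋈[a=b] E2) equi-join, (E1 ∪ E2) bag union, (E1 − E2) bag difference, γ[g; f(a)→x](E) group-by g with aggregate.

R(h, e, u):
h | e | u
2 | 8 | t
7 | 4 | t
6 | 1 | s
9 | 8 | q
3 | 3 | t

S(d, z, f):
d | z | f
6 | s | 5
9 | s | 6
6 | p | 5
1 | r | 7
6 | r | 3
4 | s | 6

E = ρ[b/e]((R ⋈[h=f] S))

Per-node cardinality:
  R → 5
  S → 6
  (R ⋈[h=f] S) → 4
  ρ[b/e]((R ⋈[h=f] S)) → 4

|E| = 4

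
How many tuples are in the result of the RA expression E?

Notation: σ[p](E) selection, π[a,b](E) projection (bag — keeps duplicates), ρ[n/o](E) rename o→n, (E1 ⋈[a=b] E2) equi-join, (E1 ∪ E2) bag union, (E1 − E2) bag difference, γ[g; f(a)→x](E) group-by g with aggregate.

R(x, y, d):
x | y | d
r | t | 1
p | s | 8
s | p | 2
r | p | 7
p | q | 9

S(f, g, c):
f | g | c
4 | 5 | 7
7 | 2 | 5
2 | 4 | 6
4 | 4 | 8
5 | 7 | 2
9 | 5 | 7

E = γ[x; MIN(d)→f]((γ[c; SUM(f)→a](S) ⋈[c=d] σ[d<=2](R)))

Row counts bottom-up:
  S → 6
  γ[c; SUM(f)→a](S) → 5
  R → 5
  σ[d<=2](R) → 2
  (γ[c; SUM(f)→a](S) ⋈[c=d] σ[d<=2](R)) → 1
  γ[x; MIN(d)→f]((γ[c; SUM(f)→a](S) ⋈[c=d] σ[d<=2](R))) → 1

|E| = 1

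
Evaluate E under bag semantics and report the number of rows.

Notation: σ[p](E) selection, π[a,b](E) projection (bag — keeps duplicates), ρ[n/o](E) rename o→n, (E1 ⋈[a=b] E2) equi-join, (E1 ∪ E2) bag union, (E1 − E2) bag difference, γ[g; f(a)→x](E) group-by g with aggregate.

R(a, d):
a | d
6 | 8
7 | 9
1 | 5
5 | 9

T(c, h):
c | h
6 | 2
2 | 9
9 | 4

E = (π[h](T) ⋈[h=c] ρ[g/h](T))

Subexpression sizes:
  T → 3
  π[h](T) → 3
  T → 3
  ρ[g/h](T) → 3
  (π[h](T) ⋈[h=c] ρ[g/h](T)) → 2

|E| = 2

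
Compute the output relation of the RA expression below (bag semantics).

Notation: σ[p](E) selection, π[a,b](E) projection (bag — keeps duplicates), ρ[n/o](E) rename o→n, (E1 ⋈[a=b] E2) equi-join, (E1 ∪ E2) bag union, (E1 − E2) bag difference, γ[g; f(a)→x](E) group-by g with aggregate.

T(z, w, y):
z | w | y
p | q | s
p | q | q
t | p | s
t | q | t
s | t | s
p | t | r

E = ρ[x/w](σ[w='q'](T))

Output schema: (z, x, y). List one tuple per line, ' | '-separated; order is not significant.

Subexpression sizes:
  T → 6
  σ[w='q'](T) → 3
  ρ[x/w](σ[w='q'](T)) → 3

== RESULT ==
z | x | y
p | q | q
p | q | s
t | q | t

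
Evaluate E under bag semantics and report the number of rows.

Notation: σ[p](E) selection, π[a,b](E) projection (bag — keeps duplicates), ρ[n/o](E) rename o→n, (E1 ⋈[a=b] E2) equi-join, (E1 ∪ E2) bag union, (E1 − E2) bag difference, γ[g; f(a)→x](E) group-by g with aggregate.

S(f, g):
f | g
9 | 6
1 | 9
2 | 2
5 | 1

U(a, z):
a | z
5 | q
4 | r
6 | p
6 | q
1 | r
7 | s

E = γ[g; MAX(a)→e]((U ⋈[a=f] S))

Row counts bottom-up:
  U → 6
  S → 4
  (U ⋈[a=f] S) → 2
  γ[g; MAX(a)→e]((U ⋈[a=f] S)) → 2

|E| = 2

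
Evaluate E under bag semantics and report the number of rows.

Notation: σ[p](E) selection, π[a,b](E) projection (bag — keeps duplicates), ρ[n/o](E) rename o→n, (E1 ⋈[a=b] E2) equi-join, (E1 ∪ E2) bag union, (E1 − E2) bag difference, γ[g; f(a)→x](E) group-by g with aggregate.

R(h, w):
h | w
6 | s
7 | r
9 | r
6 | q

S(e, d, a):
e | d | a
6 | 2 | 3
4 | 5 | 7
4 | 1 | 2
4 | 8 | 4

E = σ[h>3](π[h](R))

Row counts bottom-up:
  R → 4
  π[h](R) → 4
  σ[h>3](π[h](R)) → 4

|E| = 4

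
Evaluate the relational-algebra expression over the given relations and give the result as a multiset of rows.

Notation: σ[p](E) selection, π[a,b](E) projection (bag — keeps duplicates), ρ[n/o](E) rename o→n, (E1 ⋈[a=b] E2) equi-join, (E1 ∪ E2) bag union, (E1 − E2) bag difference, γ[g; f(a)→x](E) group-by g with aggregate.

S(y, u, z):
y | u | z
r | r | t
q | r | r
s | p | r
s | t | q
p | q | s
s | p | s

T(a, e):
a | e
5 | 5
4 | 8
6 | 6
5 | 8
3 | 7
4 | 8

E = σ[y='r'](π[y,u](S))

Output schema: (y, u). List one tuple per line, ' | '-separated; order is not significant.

Per-node cardinality:
  S → 6
  π[y,u](S) → 6
  σ[y='r'](π[y,u](S)) → 1

== RESULT ==
y | u
r | r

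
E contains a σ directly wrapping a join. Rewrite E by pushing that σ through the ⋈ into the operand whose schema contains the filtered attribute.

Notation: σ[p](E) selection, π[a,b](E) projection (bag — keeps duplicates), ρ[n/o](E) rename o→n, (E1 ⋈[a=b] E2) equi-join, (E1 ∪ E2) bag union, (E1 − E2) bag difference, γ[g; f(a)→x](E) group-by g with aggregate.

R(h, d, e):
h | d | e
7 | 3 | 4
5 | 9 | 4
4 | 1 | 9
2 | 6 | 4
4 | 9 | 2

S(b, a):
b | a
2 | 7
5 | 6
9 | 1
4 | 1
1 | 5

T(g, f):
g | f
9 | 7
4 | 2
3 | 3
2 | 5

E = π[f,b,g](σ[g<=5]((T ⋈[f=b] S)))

σ filters on g, owned by the left side.
E' = π[f,b,g]((σ[g<=5](T) ⋈[f=b] S))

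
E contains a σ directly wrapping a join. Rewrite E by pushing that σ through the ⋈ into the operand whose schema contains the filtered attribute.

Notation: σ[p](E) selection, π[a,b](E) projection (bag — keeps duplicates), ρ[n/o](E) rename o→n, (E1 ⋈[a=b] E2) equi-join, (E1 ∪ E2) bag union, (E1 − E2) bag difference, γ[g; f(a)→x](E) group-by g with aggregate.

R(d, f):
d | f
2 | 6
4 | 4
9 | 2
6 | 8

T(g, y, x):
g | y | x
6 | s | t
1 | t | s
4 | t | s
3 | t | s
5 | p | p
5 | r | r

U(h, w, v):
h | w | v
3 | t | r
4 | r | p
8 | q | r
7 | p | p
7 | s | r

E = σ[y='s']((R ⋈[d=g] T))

σ filters on y, owned by the right side.
E' = (R ⋈[d=g] σ[y='s'](T))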